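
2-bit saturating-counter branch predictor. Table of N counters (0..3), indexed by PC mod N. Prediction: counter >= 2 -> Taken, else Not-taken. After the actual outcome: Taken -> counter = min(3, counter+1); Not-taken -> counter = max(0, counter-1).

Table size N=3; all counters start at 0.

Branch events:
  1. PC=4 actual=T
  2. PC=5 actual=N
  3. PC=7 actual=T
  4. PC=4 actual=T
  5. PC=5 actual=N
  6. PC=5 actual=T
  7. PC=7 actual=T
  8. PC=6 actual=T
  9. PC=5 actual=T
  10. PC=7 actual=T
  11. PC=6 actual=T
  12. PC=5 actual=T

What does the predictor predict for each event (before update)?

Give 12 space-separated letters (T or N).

Ev 1: PC=4 idx=1 pred=N actual=T -> ctr[1]=1
Ev 2: PC=5 idx=2 pred=N actual=N -> ctr[2]=0
Ev 3: PC=7 idx=1 pred=N actual=T -> ctr[1]=2
Ev 4: PC=4 idx=1 pred=T actual=T -> ctr[1]=3
Ev 5: PC=5 idx=2 pred=N actual=N -> ctr[2]=0
Ev 6: PC=5 idx=2 pred=N actual=T -> ctr[2]=1
Ev 7: PC=7 idx=1 pred=T actual=T -> ctr[1]=3
Ev 8: PC=6 idx=0 pred=N actual=T -> ctr[0]=1
Ev 9: PC=5 idx=2 pred=N actual=T -> ctr[2]=2
Ev 10: PC=7 idx=1 pred=T actual=T -> ctr[1]=3
Ev 11: PC=6 idx=0 pred=N actual=T -> ctr[0]=2
Ev 12: PC=5 idx=2 pred=T actual=T -> ctr[2]=3

Answer: N N N T N N T N N T N T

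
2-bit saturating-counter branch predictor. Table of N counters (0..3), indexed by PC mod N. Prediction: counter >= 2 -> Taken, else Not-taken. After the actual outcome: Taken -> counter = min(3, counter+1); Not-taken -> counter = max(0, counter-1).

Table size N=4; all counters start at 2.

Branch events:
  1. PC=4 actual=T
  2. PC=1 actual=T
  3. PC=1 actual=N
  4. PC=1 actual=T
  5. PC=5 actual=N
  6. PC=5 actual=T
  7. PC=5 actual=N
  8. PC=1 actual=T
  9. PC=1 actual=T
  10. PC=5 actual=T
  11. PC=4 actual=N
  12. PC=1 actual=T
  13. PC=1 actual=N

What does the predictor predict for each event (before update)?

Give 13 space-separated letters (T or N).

Answer: T T T T T T T T T T T T T

Derivation:
Ev 1: PC=4 idx=0 pred=T actual=T -> ctr[0]=3
Ev 2: PC=1 idx=1 pred=T actual=T -> ctr[1]=3
Ev 3: PC=1 idx=1 pred=T actual=N -> ctr[1]=2
Ev 4: PC=1 idx=1 pred=T actual=T -> ctr[1]=3
Ev 5: PC=5 idx=1 pred=T actual=N -> ctr[1]=2
Ev 6: PC=5 idx=1 pred=T actual=T -> ctr[1]=3
Ev 7: PC=5 idx=1 pred=T actual=N -> ctr[1]=2
Ev 8: PC=1 idx=1 pred=T actual=T -> ctr[1]=3
Ev 9: PC=1 idx=1 pred=T actual=T -> ctr[1]=3
Ev 10: PC=5 idx=1 pred=T actual=T -> ctr[1]=3
Ev 11: PC=4 idx=0 pred=T actual=N -> ctr[0]=2
Ev 12: PC=1 idx=1 pred=T actual=T -> ctr[1]=3
Ev 13: PC=1 idx=1 pred=T actual=N -> ctr[1]=2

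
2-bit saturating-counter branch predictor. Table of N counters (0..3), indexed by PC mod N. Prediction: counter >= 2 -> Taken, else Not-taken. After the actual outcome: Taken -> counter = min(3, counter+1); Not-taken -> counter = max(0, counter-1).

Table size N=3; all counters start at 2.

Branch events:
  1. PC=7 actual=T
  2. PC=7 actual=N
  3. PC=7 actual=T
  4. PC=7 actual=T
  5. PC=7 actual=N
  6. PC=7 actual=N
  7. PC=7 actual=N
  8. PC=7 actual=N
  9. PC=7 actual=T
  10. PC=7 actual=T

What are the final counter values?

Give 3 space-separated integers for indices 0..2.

Ev 1: PC=7 idx=1 pred=T actual=T -> ctr[1]=3
Ev 2: PC=7 idx=1 pred=T actual=N -> ctr[1]=2
Ev 3: PC=7 idx=1 pred=T actual=T -> ctr[1]=3
Ev 4: PC=7 idx=1 pred=T actual=T -> ctr[1]=3
Ev 5: PC=7 idx=1 pred=T actual=N -> ctr[1]=2
Ev 6: PC=7 idx=1 pred=T actual=N -> ctr[1]=1
Ev 7: PC=7 idx=1 pred=N actual=N -> ctr[1]=0
Ev 8: PC=7 idx=1 pred=N actual=N -> ctr[1]=0
Ev 9: PC=7 idx=1 pred=N actual=T -> ctr[1]=1
Ev 10: PC=7 idx=1 pred=N actual=T -> ctr[1]=2

Answer: 2 2 2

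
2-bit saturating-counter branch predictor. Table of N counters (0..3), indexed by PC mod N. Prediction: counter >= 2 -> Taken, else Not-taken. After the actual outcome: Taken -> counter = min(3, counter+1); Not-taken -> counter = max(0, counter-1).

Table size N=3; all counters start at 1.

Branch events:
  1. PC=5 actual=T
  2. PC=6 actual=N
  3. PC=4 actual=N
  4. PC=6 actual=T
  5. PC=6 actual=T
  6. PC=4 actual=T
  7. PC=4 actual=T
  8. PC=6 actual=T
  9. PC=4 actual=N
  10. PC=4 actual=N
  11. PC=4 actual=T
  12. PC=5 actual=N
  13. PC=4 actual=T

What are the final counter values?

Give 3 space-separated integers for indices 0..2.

Ev 1: PC=5 idx=2 pred=N actual=T -> ctr[2]=2
Ev 2: PC=6 idx=0 pred=N actual=N -> ctr[0]=0
Ev 3: PC=4 idx=1 pred=N actual=N -> ctr[1]=0
Ev 4: PC=6 idx=0 pred=N actual=T -> ctr[0]=1
Ev 5: PC=6 idx=0 pred=N actual=T -> ctr[0]=2
Ev 6: PC=4 idx=1 pred=N actual=T -> ctr[1]=1
Ev 7: PC=4 idx=1 pred=N actual=T -> ctr[1]=2
Ev 8: PC=6 idx=0 pred=T actual=T -> ctr[0]=3
Ev 9: PC=4 idx=1 pred=T actual=N -> ctr[1]=1
Ev 10: PC=4 idx=1 pred=N actual=N -> ctr[1]=0
Ev 11: PC=4 idx=1 pred=N actual=T -> ctr[1]=1
Ev 12: PC=5 idx=2 pred=T actual=N -> ctr[2]=1
Ev 13: PC=4 idx=1 pred=N actual=T -> ctr[1]=2

Answer: 3 2 1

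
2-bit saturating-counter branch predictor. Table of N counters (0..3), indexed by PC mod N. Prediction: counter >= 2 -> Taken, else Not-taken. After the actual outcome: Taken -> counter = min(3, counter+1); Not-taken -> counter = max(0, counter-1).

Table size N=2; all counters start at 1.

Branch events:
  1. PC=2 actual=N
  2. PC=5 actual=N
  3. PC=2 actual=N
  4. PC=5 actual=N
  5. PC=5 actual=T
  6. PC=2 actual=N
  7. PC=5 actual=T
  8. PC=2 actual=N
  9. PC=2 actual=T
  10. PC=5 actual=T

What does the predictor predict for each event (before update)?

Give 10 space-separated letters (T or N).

Answer: N N N N N N N N N T

Derivation:
Ev 1: PC=2 idx=0 pred=N actual=N -> ctr[0]=0
Ev 2: PC=5 idx=1 pred=N actual=N -> ctr[1]=0
Ev 3: PC=2 idx=0 pred=N actual=N -> ctr[0]=0
Ev 4: PC=5 idx=1 pred=N actual=N -> ctr[1]=0
Ev 5: PC=5 idx=1 pred=N actual=T -> ctr[1]=1
Ev 6: PC=2 idx=0 pred=N actual=N -> ctr[0]=0
Ev 7: PC=5 idx=1 pred=N actual=T -> ctr[1]=2
Ev 8: PC=2 idx=0 pred=N actual=N -> ctr[0]=0
Ev 9: PC=2 idx=0 pred=N actual=T -> ctr[0]=1
Ev 10: PC=5 idx=1 pred=T actual=T -> ctr[1]=3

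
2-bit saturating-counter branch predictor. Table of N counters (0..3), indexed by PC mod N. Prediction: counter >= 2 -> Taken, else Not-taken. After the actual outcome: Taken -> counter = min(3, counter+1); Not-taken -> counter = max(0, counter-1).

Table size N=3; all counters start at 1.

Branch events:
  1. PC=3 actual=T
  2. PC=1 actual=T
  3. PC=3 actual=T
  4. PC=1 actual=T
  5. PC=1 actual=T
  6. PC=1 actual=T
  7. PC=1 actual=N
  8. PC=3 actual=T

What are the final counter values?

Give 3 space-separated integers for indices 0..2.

Answer: 3 2 1

Derivation:
Ev 1: PC=3 idx=0 pred=N actual=T -> ctr[0]=2
Ev 2: PC=1 idx=1 pred=N actual=T -> ctr[1]=2
Ev 3: PC=3 idx=0 pred=T actual=T -> ctr[0]=3
Ev 4: PC=1 idx=1 pred=T actual=T -> ctr[1]=3
Ev 5: PC=1 idx=1 pred=T actual=T -> ctr[1]=3
Ev 6: PC=1 idx=1 pred=T actual=T -> ctr[1]=3
Ev 7: PC=1 idx=1 pred=T actual=N -> ctr[1]=2
Ev 8: PC=3 idx=0 pred=T actual=T -> ctr[0]=3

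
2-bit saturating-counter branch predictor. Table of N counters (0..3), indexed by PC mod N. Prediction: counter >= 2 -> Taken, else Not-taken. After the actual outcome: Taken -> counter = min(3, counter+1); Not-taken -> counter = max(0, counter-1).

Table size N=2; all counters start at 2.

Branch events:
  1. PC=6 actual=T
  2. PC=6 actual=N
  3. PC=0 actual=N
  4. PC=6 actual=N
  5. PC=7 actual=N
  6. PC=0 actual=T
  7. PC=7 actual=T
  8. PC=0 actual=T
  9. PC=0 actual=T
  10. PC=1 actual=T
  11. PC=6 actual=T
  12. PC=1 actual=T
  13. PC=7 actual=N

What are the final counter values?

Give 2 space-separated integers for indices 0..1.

Answer: 3 2

Derivation:
Ev 1: PC=6 idx=0 pred=T actual=T -> ctr[0]=3
Ev 2: PC=6 idx=0 pred=T actual=N -> ctr[0]=2
Ev 3: PC=0 idx=0 pred=T actual=N -> ctr[0]=1
Ev 4: PC=6 idx=0 pred=N actual=N -> ctr[0]=0
Ev 5: PC=7 idx=1 pred=T actual=N -> ctr[1]=1
Ev 6: PC=0 idx=0 pred=N actual=T -> ctr[0]=1
Ev 7: PC=7 idx=1 pred=N actual=T -> ctr[1]=2
Ev 8: PC=0 idx=0 pred=N actual=T -> ctr[0]=2
Ev 9: PC=0 idx=0 pred=T actual=T -> ctr[0]=3
Ev 10: PC=1 idx=1 pred=T actual=T -> ctr[1]=3
Ev 11: PC=6 idx=0 pred=T actual=T -> ctr[0]=3
Ev 12: PC=1 idx=1 pred=T actual=T -> ctr[1]=3
Ev 13: PC=7 idx=1 pred=T actual=N -> ctr[1]=2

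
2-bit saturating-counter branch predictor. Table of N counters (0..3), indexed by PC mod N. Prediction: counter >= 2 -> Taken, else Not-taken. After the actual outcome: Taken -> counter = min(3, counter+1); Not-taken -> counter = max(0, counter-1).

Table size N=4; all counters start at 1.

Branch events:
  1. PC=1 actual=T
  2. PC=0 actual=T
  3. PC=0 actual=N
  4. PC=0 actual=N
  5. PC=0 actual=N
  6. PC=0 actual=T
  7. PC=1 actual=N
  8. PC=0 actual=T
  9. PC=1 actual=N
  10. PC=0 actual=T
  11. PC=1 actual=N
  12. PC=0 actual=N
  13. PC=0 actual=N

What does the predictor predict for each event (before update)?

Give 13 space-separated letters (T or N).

Answer: N N T N N N T N N T N T T

Derivation:
Ev 1: PC=1 idx=1 pred=N actual=T -> ctr[1]=2
Ev 2: PC=0 idx=0 pred=N actual=T -> ctr[0]=2
Ev 3: PC=0 idx=0 pred=T actual=N -> ctr[0]=1
Ev 4: PC=0 idx=0 pred=N actual=N -> ctr[0]=0
Ev 5: PC=0 idx=0 pred=N actual=N -> ctr[0]=0
Ev 6: PC=0 idx=0 pred=N actual=T -> ctr[0]=1
Ev 7: PC=1 idx=1 pred=T actual=N -> ctr[1]=1
Ev 8: PC=0 idx=0 pred=N actual=T -> ctr[0]=2
Ev 9: PC=1 idx=1 pred=N actual=N -> ctr[1]=0
Ev 10: PC=0 idx=0 pred=T actual=T -> ctr[0]=3
Ev 11: PC=1 idx=1 pred=N actual=N -> ctr[1]=0
Ev 12: PC=0 idx=0 pred=T actual=N -> ctr[0]=2
Ev 13: PC=0 idx=0 pred=T actual=N -> ctr[0]=1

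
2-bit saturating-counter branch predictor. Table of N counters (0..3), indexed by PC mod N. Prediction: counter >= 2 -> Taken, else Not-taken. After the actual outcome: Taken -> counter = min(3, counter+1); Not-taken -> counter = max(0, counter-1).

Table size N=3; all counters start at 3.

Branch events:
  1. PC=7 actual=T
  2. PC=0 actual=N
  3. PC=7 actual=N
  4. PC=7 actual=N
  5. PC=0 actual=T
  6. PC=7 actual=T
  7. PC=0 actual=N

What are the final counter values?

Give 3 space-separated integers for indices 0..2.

Ev 1: PC=7 idx=1 pred=T actual=T -> ctr[1]=3
Ev 2: PC=0 idx=0 pred=T actual=N -> ctr[0]=2
Ev 3: PC=7 idx=1 pred=T actual=N -> ctr[1]=2
Ev 4: PC=7 idx=1 pred=T actual=N -> ctr[1]=1
Ev 5: PC=0 idx=0 pred=T actual=T -> ctr[0]=3
Ev 6: PC=7 idx=1 pred=N actual=T -> ctr[1]=2
Ev 7: PC=0 idx=0 pred=T actual=N -> ctr[0]=2

Answer: 2 2 3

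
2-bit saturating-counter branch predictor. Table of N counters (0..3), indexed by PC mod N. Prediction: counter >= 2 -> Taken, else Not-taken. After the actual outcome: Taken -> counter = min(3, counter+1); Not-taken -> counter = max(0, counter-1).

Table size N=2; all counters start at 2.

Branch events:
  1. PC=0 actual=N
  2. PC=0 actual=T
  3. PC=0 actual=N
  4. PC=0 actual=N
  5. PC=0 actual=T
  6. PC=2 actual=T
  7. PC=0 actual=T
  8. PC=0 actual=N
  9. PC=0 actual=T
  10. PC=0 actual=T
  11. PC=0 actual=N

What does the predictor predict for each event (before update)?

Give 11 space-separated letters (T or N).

Answer: T N T N N N T T T T T

Derivation:
Ev 1: PC=0 idx=0 pred=T actual=N -> ctr[0]=1
Ev 2: PC=0 idx=0 pred=N actual=T -> ctr[0]=2
Ev 3: PC=0 idx=0 pred=T actual=N -> ctr[0]=1
Ev 4: PC=0 idx=0 pred=N actual=N -> ctr[0]=0
Ev 5: PC=0 idx=0 pred=N actual=T -> ctr[0]=1
Ev 6: PC=2 idx=0 pred=N actual=T -> ctr[0]=2
Ev 7: PC=0 idx=0 pred=T actual=T -> ctr[0]=3
Ev 8: PC=0 idx=0 pred=T actual=N -> ctr[0]=2
Ev 9: PC=0 idx=0 pred=T actual=T -> ctr[0]=3
Ev 10: PC=0 idx=0 pred=T actual=T -> ctr[0]=3
Ev 11: PC=0 idx=0 pred=T actual=N -> ctr[0]=2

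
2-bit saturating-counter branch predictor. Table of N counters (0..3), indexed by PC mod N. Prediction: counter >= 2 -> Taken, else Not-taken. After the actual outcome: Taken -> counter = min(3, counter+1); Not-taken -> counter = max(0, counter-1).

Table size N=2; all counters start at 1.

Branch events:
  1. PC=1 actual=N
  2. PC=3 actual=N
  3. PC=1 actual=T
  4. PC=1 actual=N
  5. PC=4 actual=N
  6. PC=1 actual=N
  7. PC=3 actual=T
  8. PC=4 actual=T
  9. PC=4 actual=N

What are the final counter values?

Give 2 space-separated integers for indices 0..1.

Answer: 0 1

Derivation:
Ev 1: PC=1 idx=1 pred=N actual=N -> ctr[1]=0
Ev 2: PC=3 idx=1 pred=N actual=N -> ctr[1]=0
Ev 3: PC=1 idx=1 pred=N actual=T -> ctr[1]=1
Ev 4: PC=1 idx=1 pred=N actual=N -> ctr[1]=0
Ev 5: PC=4 idx=0 pred=N actual=N -> ctr[0]=0
Ev 6: PC=1 idx=1 pred=N actual=N -> ctr[1]=0
Ev 7: PC=3 idx=1 pred=N actual=T -> ctr[1]=1
Ev 8: PC=4 idx=0 pred=N actual=T -> ctr[0]=1
Ev 9: PC=4 idx=0 pred=N actual=N -> ctr[0]=0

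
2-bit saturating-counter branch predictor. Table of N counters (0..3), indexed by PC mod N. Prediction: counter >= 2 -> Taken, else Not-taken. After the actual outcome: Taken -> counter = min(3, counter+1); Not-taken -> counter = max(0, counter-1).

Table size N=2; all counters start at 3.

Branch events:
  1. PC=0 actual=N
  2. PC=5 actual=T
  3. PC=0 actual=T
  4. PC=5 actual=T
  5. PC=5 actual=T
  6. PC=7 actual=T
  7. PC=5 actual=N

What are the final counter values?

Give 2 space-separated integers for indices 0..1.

Ev 1: PC=0 idx=0 pred=T actual=N -> ctr[0]=2
Ev 2: PC=5 idx=1 pred=T actual=T -> ctr[1]=3
Ev 3: PC=0 idx=0 pred=T actual=T -> ctr[0]=3
Ev 4: PC=5 idx=1 pred=T actual=T -> ctr[1]=3
Ev 5: PC=5 idx=1 pred=T actual=T -> ctr[1]=3
Ev 6: PC=7 idx=1 pred=T actual=T -> ctr[1]=3
Ev 7: PC=5 idx=1 pred=T actual=N -> ctr[1]=2

Answer: 3 2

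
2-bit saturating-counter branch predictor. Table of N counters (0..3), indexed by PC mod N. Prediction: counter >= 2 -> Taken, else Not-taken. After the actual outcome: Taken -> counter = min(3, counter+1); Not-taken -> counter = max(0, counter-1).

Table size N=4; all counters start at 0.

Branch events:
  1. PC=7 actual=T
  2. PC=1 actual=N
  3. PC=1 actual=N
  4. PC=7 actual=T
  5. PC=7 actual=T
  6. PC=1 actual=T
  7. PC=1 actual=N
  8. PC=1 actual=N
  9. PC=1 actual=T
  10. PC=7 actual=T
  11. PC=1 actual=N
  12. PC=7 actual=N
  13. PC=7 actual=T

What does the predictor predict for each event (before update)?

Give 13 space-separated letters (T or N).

Ev 1: PC=7 idx=3 pred=N actual=T -> ctr[3]=1
Ev 2: PC=1 idx=1 pred=N actual=N -> ctr[1]=0
Ev 3: PC=1 idx=1 pred=N actual=N -> ctr[1]=0
Ev 4: PC=7 idx=3 pred=N actual=T -> ctr[3]=2
Ev 5: PC=7 idx=3 pred=T actual=T -> ctr[3]=3
Ev 6: PC=1 idx=1 pred=N actual=T -> ctr[1]=1
Ev 7: PC=1 idx=1 pred=N actual=N -> ctr[1]=0
Ev 8: PC=1 idx=1 pred=N actual=N -> ctr[1]=0
Ev 9: PC=1 idx=1 pred=N actual=T -> ctr[1]=1
Ev 10: PC=7 idx=3 pred=T actual=T -> ctr[3]=3
Ev 11: PC=1 idx=1 pred=N actual=N -> ctr[1]=0
Ev 12: PC=7 idx=3 pred=T actual=N -> ctr[3]=2
Ev 13: PC=7 idx=3 pred=T actual=T -> ctr[3]=3

Answer: N N N N T N N N N T N T T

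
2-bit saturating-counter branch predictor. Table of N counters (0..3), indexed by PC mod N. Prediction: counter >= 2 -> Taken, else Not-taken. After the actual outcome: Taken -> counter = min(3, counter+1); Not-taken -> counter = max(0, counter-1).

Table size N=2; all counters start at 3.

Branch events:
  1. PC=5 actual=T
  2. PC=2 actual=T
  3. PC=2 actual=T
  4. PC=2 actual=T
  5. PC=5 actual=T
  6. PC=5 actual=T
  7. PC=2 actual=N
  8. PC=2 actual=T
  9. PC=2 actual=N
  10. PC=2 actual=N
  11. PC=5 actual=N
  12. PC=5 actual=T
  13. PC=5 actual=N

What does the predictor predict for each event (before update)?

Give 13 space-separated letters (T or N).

Answer: T T T T T T T T T T T T T

Derivation:
Ev 1: PC=5 idx=1 pred=T actual=T -> ctr[1]=3
Ev 2: PC=2 idx=0 pred=T actual=T -> ctr[0]=3
Ev 3: PC=2 idx=0 pred=T actual=T -> ctr[0]=3
Ev 4: PC=2 idx=0 pred=T actual=T -> ctr[0]=3
Ev 5: PC=5 idx=1 pred=T actual=T -> ctr[1]=3
Ev 6: PC=5 idx=1 pred=T actual=T -> ctr[1]=3
Ev 7: PC=2 idx=0 pred=T actual=N -> ctr[0]=2
Ev 8: PC=2 idx=0 pred=T actual=T -> ctr[0]=3
Ev 9: PC=2 idx=0 pred=T actual=N -> ctr[0]=2
Ev 10: PC=2 idx=0 pred=T actual=N -> ctr[0]=1
Ev 11: PC=5 idx=1 pred=T actual=N -> ctr[1]=2
Ev 12: PC=5 idx=1 pred=T actual=T -> ctr[1]=3
Ev 13: PC=5 idx=1 pred=T actual=N -> ctr[1]=2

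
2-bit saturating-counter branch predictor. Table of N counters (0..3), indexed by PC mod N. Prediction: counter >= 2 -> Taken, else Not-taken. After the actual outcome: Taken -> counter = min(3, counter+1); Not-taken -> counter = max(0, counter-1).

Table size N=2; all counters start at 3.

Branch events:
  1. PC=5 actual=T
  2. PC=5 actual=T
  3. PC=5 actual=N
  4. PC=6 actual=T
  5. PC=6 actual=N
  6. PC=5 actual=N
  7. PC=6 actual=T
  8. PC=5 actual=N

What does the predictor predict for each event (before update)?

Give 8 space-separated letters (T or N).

Answer: T T T T T T T N

Derivation:
Ev 1: PC=5 idx=1 pred=T actual=T -> ctr[1]=3
Ev 2: PC=5 idx=1 pred=T actual=T -> ctr[1]=3
Ev 3: PC=5 idx=1 pred=T actual=N -> ctr[1]=2
Ev 4: PC=6 idx=0 pred=T actual=T -> ctr[0]=3
Ev 5: PC=6 idx=0 pred=T actual=N -> ctr[0]=2
Ev 6: PC=5 idx=1 pred=T actual=N -> ctr[1]=1
Ev 7: PC=6 idx=0 pred=T actual=T -> ctr[0]=3
Ev 8: PC=5 idx=1 pred=N actual=N -> ctr[1]=0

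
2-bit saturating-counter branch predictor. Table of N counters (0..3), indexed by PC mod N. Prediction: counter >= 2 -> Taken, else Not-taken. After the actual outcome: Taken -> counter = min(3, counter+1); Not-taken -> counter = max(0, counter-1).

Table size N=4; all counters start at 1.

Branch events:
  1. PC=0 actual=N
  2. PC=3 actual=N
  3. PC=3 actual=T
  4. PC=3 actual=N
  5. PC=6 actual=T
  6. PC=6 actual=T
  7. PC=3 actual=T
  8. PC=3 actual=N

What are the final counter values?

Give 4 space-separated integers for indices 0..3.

Ev 1: PC=0 idx=0 pred=N actual=N -> ctr[0]=0
Ev 2: PC=3 idx=3 pred=N actual=N -> ctr[3]=0
Ev 3: PC=3 idx=3 pred=N actual=T -> ctr[3]=1
Ev 4: PC=3 idx=3 pred=N actual=N -> ctr[3]=0
Ev 5: PC=6 idx=2 pred=N actual=T -> ctr[2]=2
Ev 6: PC=6 idx=2 pred=T actual=T -> ctr[2]=3
Ev 7: PC=3 idx=3 pred=N actual=T -> ctr[3]=1
Ev 8: PC=3 idx=3 pred=N actual=N -> ctr[3]=0

Answer: 0 1 3 0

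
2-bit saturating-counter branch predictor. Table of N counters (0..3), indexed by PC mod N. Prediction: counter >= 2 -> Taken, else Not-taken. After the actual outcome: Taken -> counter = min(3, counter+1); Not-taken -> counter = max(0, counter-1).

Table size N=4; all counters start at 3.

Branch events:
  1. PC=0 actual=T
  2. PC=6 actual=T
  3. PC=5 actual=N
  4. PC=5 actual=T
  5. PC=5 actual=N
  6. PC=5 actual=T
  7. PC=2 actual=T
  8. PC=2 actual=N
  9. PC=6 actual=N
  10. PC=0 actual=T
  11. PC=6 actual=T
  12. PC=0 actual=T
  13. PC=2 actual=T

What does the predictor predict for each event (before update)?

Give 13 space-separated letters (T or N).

Ev 1: PC=0 idx=0 pred=T actual=T -> ctr[0]=3
Ev 2: PC=6 idx=2 pred=T actual=T -> ctr[2]=3
Ev 3: PC=5 idx=1 pred=T actual=N -> ctr[1]=2
Ev 4: PC=5 idx=1 pred=T actual=T -> ctr[1]=3
Ev 5: PC=5 idx=1 pred=T actual=N -> ctr[1]=2
Ev 6: PC=5 idx=1 pred=T actual=T -> ctr[1]=3
Ev 7: PC=2 idx=2 pred=T actual=T -> ctr[2]=3
Ev 8: PC=2 idx=2 pred=T actual=N -> ctr[2]=2
Ev 9: PC=6 idx=2 pred=T actual=N -> ctr[2]=1
Ev 10: PC=0 idx=0 pred=T actual=T -> ctr[0]=3
Ev 11: PC=6 idx=2 pred=N actual=T -> ctr[2]=2
Ev 12: PC=0 idx=0 pred=T actual=T -> ctr[0]=3
Ev 13: PC=2 idx=2 pred=T actual=T -> ctr[2]=3

Answer: T T T T T T T T T T N T T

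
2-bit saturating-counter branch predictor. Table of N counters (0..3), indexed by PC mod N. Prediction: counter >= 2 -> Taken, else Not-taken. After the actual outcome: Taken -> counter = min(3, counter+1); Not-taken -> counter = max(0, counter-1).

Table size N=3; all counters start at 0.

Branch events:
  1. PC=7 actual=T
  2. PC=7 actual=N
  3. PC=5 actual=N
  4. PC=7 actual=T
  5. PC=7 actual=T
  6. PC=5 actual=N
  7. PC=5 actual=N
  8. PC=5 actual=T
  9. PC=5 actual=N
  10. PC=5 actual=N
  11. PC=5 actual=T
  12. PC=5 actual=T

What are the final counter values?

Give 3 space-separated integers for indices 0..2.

Ev 1: PC=7 idx=1 pred=N actual=T -> ctr[1]=1
Ev 2: PC=7 idx=1 pred=N actual=N -> ctr[1]=0
Ev 3: PC=5 idx=2 pred=N actual=N -> ctr[2]=0
Ev 4: PC=7 idx=1 pred=N actual=T -> ctr[1]=1
Ev 5: PC=7 idx=1 pred=N actual=T -> ctr[1]=2
Ev 6: PC=5 idx=2 pred=N actual=N -> ctr[2]=0
Ev 7: PC=5 idx=2 pred=N actual=N -> ctr[2]=0
Ev 8: PC=5 idx=2 pred=N actual=T -> ctr[2]=1
Ev 9: PC=5 idx=2 pred=N actual=N -> ctr[2]=0
Ev 10: PC=5 idx=2 pred=N actual=N -> ctr[2]=0
Ev 11: PC=5 idx=2 pred=N actual=T -> ctr[2]=1
Ev 12: PC=5 idx=2 pred=N actual=T -> ctr[2]=2

Answer: 0 2 2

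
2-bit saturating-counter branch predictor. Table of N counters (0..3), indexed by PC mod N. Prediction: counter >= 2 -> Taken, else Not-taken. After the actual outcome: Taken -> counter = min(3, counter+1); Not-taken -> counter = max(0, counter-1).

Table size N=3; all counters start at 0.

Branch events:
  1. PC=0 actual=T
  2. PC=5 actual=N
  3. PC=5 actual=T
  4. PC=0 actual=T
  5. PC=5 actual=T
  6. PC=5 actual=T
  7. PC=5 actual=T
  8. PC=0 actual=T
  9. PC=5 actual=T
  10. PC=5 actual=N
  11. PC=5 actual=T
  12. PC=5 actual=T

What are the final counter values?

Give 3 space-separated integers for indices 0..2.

Answer: 3 0 3

Derivation:
Ev 1: PC=0 idx=0 pred=N actual=T -> ctr[0]=1
Ev 2: PC=5 idx=2 pred=N actual=N -> ctr[2]=0
Ev 3: PC=5 idx=2 pred=N actual=T -> ctr[2]=1
Ev 4: PC=0 idx=0 pred=N actual=T -> ctr[0]=2
Ev 5: PC=5 idx=2 pred=N actual=T -> ctr[2]=2
Ev 6: PC=5 idx=2 pred=T actual=T -> ctr[2]=3
Ev 7: PC=5 idx=2 pred=T actual=T -> ctr[2]=3
Ev 8: PC=0 idx=0 pred=T actual=T -> ctr[0]=3
Ev 9: PC=5 idx=2 pred=T actual=T -> ctr[2]=3
Ev 10: PC=5 idx=2 pred=T actual=N -> ctr[2]=2
Ev 11: PC=5 idx=2 pred=T actual=T -> ctr[2]=3
Ev 12: PC=5 idx=2 pred=T actual=T -> ctr[2]=3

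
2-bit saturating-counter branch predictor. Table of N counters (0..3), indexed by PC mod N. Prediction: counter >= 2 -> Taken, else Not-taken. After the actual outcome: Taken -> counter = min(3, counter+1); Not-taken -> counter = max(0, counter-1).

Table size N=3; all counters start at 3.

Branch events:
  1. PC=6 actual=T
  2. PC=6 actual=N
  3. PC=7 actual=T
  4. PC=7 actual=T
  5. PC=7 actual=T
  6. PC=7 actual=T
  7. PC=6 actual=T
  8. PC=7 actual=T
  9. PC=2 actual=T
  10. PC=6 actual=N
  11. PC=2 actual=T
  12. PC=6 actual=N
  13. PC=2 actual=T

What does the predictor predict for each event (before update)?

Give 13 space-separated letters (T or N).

Ev 1: PC=6 idx=0 pred=T actual=T -> ctr[0]=3
Ev 2: PC=6 idx=0 pred=T actual=N -> ctr[0]=2
Ev 3: PC=7 idx=1 pred=T actual=T -> ctr[1]=3
Ev 4: PC=7 idx=1 pred=T actual=T -> ctr[1]=3
Ev 5: PC=7 idx=1 pred=T actual=T -> ctr[1]=3
Ev 6: PC=7 idx=1 pred=T actual=T -> ctr[1]=3
Ev 7: PC=6 idx=0 pred=T actual=T -> ctr[0]=3
Ev 8: PC=7 idx=1 pred=T actual=T -> ctr[1]=3
Ev 9: PC=2 idx=2 pred=T actual=T -> ctr[2]=3
Ev 10: PC=6 idx=0 pred=T actual=N -> ctr[0]=2
Ev 11: PC=2 idx=2 pred=T actual=T -> ctr[2]=3
Ev 12: PC=6 idx=0 pred=T actual=N -> ctr[0]=1
Ev 13: PC=2 idx=2 pred=T actual=T -> ctr[2]=3

Answer: T T T T T T T T T T T T T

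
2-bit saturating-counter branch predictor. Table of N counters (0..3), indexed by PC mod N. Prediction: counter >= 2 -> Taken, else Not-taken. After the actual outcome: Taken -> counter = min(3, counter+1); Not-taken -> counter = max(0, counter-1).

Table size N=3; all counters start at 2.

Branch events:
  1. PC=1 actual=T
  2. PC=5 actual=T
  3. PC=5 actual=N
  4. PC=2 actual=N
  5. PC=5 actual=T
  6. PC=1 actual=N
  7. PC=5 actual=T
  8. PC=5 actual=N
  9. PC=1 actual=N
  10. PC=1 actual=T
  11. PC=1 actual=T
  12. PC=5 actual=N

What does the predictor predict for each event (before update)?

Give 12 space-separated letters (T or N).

Answer: T T T T N T T T T N T T

Derivation:
Ev 1: PC=1 idx=1 pred=T actual=T -> ctr[1]=3
Ev 2: PC=5 idx=2 pred=T actual=T -> ctr[2]=3
Ev 3: PC=5 idx=2 pred=T actual=N -> ctr[2]=2
Ev 4: PC=2 idx=2 pred=T actual=N -> ctr[2]=1
Ev 5: PC=5 idx=2 pred=N actual=T -> ctr[2]=2
Ev 6: PC=1 idx=1 pred=T actual=N -> ctr[1]=2
Ev 7: PC=5 idx=2 pred=T actual=T -> ctr[2]=3
Ev 8: PC=5 idx=2 pred=T actual=N -> ctr[2]=2
Ev 9: PC=1 idx=1 pred=T actual=N -> ctr[1]=1
Ev 10: PC=1 idx=1 pred=N actual=T -> ctr[1]=2
Ev 11: PC=1 idx=1 pred=T actual=T -> ctr[1]=3
Ev 12: PC=5 idx=2 pred=T actual=N -> ctr[2]=1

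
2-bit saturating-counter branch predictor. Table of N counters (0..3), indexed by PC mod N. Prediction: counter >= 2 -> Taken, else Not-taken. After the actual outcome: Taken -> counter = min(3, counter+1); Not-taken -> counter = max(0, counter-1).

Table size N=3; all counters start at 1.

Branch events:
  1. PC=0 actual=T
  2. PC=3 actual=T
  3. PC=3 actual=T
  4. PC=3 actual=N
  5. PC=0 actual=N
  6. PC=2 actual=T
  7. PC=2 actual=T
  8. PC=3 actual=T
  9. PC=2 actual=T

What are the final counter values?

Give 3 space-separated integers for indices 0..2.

Answer: 2 1 3

Derivation:
Ev 1: PC=0 idx=0 pred=N actual=T -> ctr[0]=2
Ev 2: PC=3 idx=0 pred=T actual=T -> ctr[0]=3
Ev 3: PC=3 idx=0 pred=T actual=T -> ctr[0]=3
Ev 4: PC=3 idx=0 pred=T actual=N -> ctr[0]=2
Ev 5: PC=0 idx=0 pred=T actual=N -> ctr[0]=1
Ev 6: PC=2 idx=2 pred=N actual=T -> ctr[2]=2
Ev 7: PC=2 idx=2 pred=T actual=T -> ctr[2]=3
Ev 8: PC=3 idx=0 pred=N actual=T -> ctr[0]=2
Ev 9: PC=2 idx=2 pred=T actual=T -> ctr[2]=3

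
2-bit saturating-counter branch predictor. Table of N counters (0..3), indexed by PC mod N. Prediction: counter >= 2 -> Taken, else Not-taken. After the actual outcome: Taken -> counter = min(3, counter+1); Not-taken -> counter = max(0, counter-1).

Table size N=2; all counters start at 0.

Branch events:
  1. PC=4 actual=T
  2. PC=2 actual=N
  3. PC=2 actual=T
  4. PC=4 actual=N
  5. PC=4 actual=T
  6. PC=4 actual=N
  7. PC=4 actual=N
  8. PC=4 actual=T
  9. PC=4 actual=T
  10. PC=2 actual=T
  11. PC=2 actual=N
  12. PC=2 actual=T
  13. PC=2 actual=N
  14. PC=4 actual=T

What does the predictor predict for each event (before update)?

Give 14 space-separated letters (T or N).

Answer: N N N N N N N N N T T T T T

Derivation:
Ev 1: PC=4 idx=0 pred=N actual=T -> ctr[0]=1
Ev 2: PC=2 idx=0 pred=N actual=N -> ctr[0]=0
Ev 3: PC=2 idx=0 pred=N actual=T -> ctr[0]=1
Ev 4: PC=4 idx=0 pred=N actual=N -> ctr[0]=0
Ev 5: PC=4 idx=0 pred=N actual=T -> ctr[0]=1
Ev 6: PC=4 idx=0 pred=N actual=N -> ctr[0]=0
Ev 7: PC=4 idx=0 pred=N actual=N -> ctr[0]=0
Ev 8: PC=4 idx=0 pred=N actual=T -> ctr[0]=1
Ev 9: PC=4 idx=0 pred=N actual=T -> ctr[0]=2
Ev 10: PC=2 idx=0 pred=T actual=T -> ctr[0]=3
Ev 11: PC=2 idx=0 pred=T actual=N -> ctr[0]=2
Ev 12: PC=2 idx=0 pred=T actual=T -> ctr[0]=3
Ev 13: PC=2 idx=0 pred=T actual=N -> ctr[0]=2
Ev 14: PC=4 idx=0 pred=T actual=T -> ctr[0]=3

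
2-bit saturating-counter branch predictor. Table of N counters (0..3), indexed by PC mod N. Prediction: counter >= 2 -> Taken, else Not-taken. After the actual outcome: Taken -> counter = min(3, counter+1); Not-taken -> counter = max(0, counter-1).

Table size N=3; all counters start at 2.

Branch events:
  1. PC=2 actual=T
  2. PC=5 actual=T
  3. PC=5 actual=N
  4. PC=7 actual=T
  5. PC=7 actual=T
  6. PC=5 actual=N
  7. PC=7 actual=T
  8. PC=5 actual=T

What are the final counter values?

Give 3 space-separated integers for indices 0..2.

Ev 1: PC=2 idx=2 pred=T actual=T -> ctr[2]=3
Ev 2: PC=5 idx=2 pred=T actual=T -> ctr[2]=3
Ev 3: PC=5 idx=2 pred=T actual=N -> ctr[2]=2
Ev 4: PC=7 idx=1 pred=T actual=T -> ctr[1]=3
Ev 5: PC=7 idx=1 pred=T actual=T -> ctr[1]=3
Ev 6: PC=5 idx=2 pred=T actual=N -> ctr[2]=1
Ev 7: PC=7 idx=1 pred=T actual=T -> ctr[1]=3
Ev 8: PC=5 idx=2 pred=N actual=T -> ctr[2]=2

Answer: 2 3 2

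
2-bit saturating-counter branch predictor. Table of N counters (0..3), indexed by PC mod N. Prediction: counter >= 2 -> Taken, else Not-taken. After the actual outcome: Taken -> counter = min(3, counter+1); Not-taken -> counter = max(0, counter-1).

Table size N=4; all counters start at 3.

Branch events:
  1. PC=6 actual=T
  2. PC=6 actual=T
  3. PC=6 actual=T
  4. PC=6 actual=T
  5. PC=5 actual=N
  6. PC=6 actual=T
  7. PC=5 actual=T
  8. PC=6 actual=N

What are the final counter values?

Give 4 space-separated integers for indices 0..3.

Answer: 3 3 2 3

Derivation:
Ev 1: PC=6 idx=2 pred=T actual=T -> ctr[2]=3
Ev 2: PC=6 idx=2 pred=T actual=T -> ctr[2]=3
Ev 3: PC=6 idx=2 pred=T actual=T -> ctr[2]=3
Ev 4: PC=6 idx=2 pred=T actual=T -> ctr[2]=3
Ev 5: PC=5 idx=1 pred=T actual=N -> ctr[1]=2
Ev 6: PC=6 idx=2 pred=T actual=T -> ctr[2]=3
Ev 7: PC=5 idx=1 pred=T actual=T -> ctr[1]=3
Ev 8: PC=6 idx=2 pred=T actual=N -> ctr[2]=2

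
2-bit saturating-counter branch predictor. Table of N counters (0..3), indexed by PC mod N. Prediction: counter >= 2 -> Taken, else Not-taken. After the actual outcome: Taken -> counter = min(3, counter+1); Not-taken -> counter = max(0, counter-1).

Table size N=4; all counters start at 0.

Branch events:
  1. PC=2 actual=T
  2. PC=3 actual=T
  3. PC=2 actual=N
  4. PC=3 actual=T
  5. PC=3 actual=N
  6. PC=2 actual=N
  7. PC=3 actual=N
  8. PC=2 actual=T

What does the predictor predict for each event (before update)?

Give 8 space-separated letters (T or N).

Ev 1: PC=2 idx=2 pred=N actual=T -> ctr[2]=1
Ev 2: PC=3 idx=3 pred=N actual=T -> ctr[3]=1
Ev 3: PC=2 idx=2 pred=N actual=N -> ctr[2]=0
Ev 4: PC=3 idx=3 pred=N actual=T -> ctr[3]=2
Ev 5: PC=3 idx=3 pred=T actual=N -> ctr[3]=1
Ev 6: PC=2 idx=2 pred=N actual=N -> ctr[2]=0
Ev 7: PC=3 idx=3 pred=N actual=N -> ctr[3]=0
Ev 8: PC=2 idx=2 pred=N actual=T -> ctr[2]=1

Answer: N N N N T N N N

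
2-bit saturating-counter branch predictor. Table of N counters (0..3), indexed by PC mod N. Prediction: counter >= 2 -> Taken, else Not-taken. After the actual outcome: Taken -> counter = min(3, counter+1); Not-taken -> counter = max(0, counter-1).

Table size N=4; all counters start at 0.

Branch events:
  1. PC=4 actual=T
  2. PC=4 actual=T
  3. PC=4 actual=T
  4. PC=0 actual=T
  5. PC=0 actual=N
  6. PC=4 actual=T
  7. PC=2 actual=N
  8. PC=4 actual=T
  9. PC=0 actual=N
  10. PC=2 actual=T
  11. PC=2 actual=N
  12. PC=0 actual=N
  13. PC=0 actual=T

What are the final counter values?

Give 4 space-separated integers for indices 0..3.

Ev 1: PC=4 idx=0 pred=N actual=T -> ctr[0]=1
Ev 2: PC=4 idx=0 pred=N actual=T -> ctr[0]=2
Ev 3: PC=4 idx=0 pred=T actual=T -> ctr[0]=3
Ev 4: PC=0 idx=0 pred=T actual=T -> ctr[0]=3
Ev 5: PC=0 idx=0 pred=T actual=N -> ctr[0]=2
Ev 6: PC=4 idx=0 pred=T actual=T -> ctr[0]=3
Ev 7: PC=2 idx=2 pred=N actual=N -> ctr[2]=0
Ev 8: PC=4 idx=0 pred=T actual=T -> ctr[0]=3
Ev 9: PC=0 idx=0 pred=T actual=N -> ctr[0]=2
Ev 10: PC=2 idx=2 pred=N actual=T -> ctr[2]=1
Ev 11: PC=2 idx=2 pred=N actual=N -> ctr[2]=0
Ev 12: PC=0 idx=0 pred=T actual=N -> ctr[0]=1
Ev 13: PC=0 idx=0 pred=N actual=T -> ctr[0]=2

Answer: 2 0 0 0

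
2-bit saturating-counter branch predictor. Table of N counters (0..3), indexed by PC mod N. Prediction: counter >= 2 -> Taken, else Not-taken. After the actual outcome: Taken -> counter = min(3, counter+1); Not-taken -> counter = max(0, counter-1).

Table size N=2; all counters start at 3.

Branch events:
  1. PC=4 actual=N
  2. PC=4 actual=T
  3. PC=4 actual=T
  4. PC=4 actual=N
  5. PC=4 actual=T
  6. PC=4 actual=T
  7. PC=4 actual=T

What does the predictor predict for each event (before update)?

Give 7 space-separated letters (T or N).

Answer: T T T T T T T

Derivation:
Ev 1: PC=4 idx=0 pred=T actual=N -> ctr[0]=2
Ev 2: PC=4 idx=0 pred=T actual=T -> ctr[0]=3
Ev 3: PC=4 idx=0 pred=T actual=T -> ctr[0]=3
Ev 4: PC=4 idx=0 pred=T actual=N -> ctr[0]=2
Ev 5: PC=4 idx=0 pred=T actual=T -> ctr[0]=3
Ev 6: PC=4 idx=0 pred=T actual=T -> ctr[0]=3
Ev 7: PC=4 idx=0 pred=T actual=T -> ctr[0]=3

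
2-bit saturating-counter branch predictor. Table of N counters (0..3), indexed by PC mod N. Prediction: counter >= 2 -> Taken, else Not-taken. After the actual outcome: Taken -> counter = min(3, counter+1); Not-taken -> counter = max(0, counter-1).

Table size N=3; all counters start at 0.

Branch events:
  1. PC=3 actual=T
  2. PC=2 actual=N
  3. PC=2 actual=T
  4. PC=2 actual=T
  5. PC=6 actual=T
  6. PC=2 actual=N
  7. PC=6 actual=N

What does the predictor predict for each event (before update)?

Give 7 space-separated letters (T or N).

Answer: N N N N N T T

Derivation:
Ev 1: PC=3 idx=0 pred=N actual=T -> ctr[0]=1
Ev 2: PC=2 idx=2 pred=N actual=N -> ctr[2]=0
Ev 3: PC=2 idx=2 pred=N actual=T -> ctr[2]=1
Ev 4: PC=2 idx=2 pred=N actual=T -> ctr[2]=2
Ev 5: PC=6 idx=0 pred=N actual=T -> ctr[0]=2
Ev 6: PC=2 idx=2 pred=T actual=N -> ctr[2]=1
Ev 7: PC=6 idx=0 pred=T actual=N -> ctr[0]=1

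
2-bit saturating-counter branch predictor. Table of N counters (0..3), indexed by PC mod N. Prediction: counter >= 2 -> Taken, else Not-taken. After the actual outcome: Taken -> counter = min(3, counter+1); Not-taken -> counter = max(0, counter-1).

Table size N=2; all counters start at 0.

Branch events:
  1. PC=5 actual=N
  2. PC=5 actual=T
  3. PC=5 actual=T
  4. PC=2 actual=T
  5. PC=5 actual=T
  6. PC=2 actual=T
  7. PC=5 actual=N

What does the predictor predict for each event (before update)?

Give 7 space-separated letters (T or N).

Ev 1: PC=5 idx=1 pred=N actual=N -> ctr[1]=0
Ev 2: PC=5 idx=1 pred=N actual=T -> ctr[1]=1
Ev 3: PC=5 idx=1 pred=N actual=T -> ctr[1]=2
Ev 4: PC=2 idx=0 pred=N actual=T -> ctr[0]=1
Ev 5: PC=5 idx=1 pred=T actual=T -> ctr[1]=3
Ev 6: PC=2 idx=0 pred=N actual=T -> ctr[0]=2
Ev 7: PC=5 idx=1 pred=T actual=N -> ctr[1]=2

Answer: N N N N T N T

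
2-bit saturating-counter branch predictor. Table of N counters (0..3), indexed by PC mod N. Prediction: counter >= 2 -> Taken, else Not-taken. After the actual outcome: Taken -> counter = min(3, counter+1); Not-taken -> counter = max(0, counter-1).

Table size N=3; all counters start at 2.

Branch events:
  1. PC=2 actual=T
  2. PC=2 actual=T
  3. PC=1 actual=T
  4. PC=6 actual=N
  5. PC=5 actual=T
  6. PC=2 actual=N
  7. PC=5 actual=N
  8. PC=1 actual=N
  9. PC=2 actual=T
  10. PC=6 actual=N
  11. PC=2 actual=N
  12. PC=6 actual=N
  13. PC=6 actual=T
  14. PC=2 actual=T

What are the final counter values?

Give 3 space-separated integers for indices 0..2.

Answer: 1 2 2

Derivation:
Ev 1: PC=2 idx=2 pred=T actual=T -> ctr[2]=3
Ev 2: PC=2 idx=2 pred=T actual=T -> ctr[2]=3
Ev 3: PC=1 idx=1 pred=T actual=T -> ctr[1]=3
Ev 4: PC=6 idx=0 pred=T actual=N -> ctr[0]=1
Ev 5: PC=5 idx=2 pred=T actual=T -> ctr[2]=3
Ev 6: PC=2 idx=2 pred=T actual=N -> ctr[2]=2
Ev 7: PC=5 idx=2 pred=T actual=N -> ctr[2]=1
Ev 8: PC=1 idx=1 pred=T actual=N -> ctr[1]=2
Ev 9: PC=2 idx=2 pred=N actual=T -> ctr[2]=2
Ev 10: PC=6 idx=0 pred=N actual=N -> ctr[0]=0
Ev 11: PC=2 idx=2 pred=T actual=N -> ctr[2]=1
Ev 12: PC=6 idx=0 pred=N actual=N -> ctr[0]=0
Ev 13: PC=6 idx=0 pred=N actual=T -> ctr[0]=1
Ev 14: PC=2 idx=2 pred=N actual=T -> ctr[2]=2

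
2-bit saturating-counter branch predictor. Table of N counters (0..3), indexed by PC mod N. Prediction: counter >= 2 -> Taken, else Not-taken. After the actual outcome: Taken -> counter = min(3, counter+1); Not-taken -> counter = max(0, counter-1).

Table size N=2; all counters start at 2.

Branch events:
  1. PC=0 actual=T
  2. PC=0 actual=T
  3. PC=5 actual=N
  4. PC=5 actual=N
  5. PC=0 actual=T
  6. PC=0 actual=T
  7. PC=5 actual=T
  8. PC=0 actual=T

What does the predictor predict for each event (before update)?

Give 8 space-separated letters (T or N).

Answer: T T T N T T N T

Derivation:
Ev 1: PC=0 idx=0 pred=T actual=T -> ctr[0]=3
Ev 2: PC=0 idx=0 pred=T actual=T -> ctr[0]=3
Ev 3: PC=5 idx=1 pred=T actual=N -> ctr[1]=1
Ev 4: PC=5 idx=1 pred=N actual=N -> ctr[1]=0
Ev 5: PC=0 idx=0 pred=T actual=T -> ctr[0]=3
Ev 6: PC=0 idx=0 pred=T actual=T -> ctr[0]=3
Ev 7: PC=5 idx=1 pred=N actual=T -> ctr[1]=1
Ev 8: PC=0 idx=0 pred=T actual=T -> ctr[0]=3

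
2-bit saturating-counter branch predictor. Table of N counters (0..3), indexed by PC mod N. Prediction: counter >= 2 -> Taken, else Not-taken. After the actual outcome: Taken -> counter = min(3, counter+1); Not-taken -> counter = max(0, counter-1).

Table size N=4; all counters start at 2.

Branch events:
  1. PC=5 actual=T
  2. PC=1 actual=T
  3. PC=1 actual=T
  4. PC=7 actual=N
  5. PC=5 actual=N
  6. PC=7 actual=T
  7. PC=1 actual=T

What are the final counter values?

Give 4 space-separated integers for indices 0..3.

Answer: 2 3 2 2

Derivation:
Ev 1: PC=5 idx=1 pred=T actual=T -> ctr[1]=3
Ev 2: PC=1 idx=1 pred=T actual=T -> ctr[1]=3
Ev 3: PC=1 idx=1 pred=T actual=T -> ctr[1]=3
Ev 4: PC=7 idx=3 pred=T actual=N -> ctr[3]=1
Ev 5: PC=5 idx=1 pred=T actual=N -> ctr[1]=2
Ev 6: PC=7 idx=3 pred=N actual=T -> ctr[3]=2
Ev 7: PC=1 idx=1 pred=T actual=T -> ctr[1]=3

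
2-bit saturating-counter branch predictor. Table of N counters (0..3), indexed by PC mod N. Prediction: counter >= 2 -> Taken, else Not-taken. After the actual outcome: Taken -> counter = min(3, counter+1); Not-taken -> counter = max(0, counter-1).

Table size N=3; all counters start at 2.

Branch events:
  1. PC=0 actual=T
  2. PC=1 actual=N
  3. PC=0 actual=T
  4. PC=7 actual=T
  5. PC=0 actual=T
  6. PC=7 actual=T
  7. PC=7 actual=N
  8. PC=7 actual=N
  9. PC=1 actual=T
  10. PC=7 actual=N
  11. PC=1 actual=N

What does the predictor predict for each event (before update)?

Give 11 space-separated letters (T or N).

Ev 1: PC=0 idx=0 pred=T actual=T -> ctr[0]=3
Ev 2: PC=1 idx=1 pred=T actual=N -> ctr[1]=1
Ev 3: PC=0 idx=0 pred=T actual=T -> ctr[0]=3
Ev 4: PC=7 idx=1 pred=N actual=T -> ctr[1]=2
Ev 5: PC=0 idx=0 pred=T actual=T -> ctr[0]=3
Ev 6: PC=7 idx=1 pred=T actual=T -> ctr[1]=3
Ev 7: PC=7 idx=1 pred=T actual=N -> ctr[1]=2
Ev 8: PC=7 idx=1 pred=T actual=N -> ctr[1]=1
Ev 9: PC=1 idx=1 pred=N actual=T -> ctr[1]=2
Ev 10: PC=7 idx=1 pred=T actual=N -> ctr[1]=1
Ev 11: PC=1 idx=1 pred=N actual=N -> ctr[1]=0

Answer: T T T N T T T T N T N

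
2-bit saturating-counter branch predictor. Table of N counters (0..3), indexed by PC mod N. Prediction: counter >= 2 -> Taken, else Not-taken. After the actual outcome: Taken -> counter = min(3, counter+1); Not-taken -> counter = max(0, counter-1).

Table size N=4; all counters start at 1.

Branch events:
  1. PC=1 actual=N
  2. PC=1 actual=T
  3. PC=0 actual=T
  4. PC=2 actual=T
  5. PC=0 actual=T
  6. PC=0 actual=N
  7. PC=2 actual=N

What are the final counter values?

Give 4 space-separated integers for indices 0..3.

Answer: 2 1 1 1

Derivation:
Ev 1: PC=1 idx=1 pred=N actual=N -> ctr[1]=0
Ev 2: PC=1 idx=1 pred=N actual=T -> ctr[1]=1
Ev 3: PC=0 idx=0 pred=N actual=T -> ctr[0]=2
Ev 4: PC=2 idx=2 pred=N actual=T -> ctr[2]=2
Ev 5: PC=0 idx=0 pred=T actual=T -> ctr[0]=3
Ev 6: PC=0 idx=0 pred=T actual=N -> ctr[0]=2
Ev 7: PC=2 idx=2 pred=T actual=N -> ctr[2]=1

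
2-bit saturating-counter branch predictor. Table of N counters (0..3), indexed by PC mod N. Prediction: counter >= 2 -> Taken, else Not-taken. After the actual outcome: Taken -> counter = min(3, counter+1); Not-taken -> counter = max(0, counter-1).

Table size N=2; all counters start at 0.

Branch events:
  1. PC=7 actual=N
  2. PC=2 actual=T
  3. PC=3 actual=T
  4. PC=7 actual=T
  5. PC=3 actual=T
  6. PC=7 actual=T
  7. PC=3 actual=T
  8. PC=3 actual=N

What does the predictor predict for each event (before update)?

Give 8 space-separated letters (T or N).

Ev 1: PC=7 idx=1 pred=N actual=N -> ctr[1]=0
Ev 2: PC=2 idx=0 pred=N actual=T -> ctr[0]=1
Ev 3: PC=3 idx=1 pred=N actual=T -> ctr[1]=1
Ev 4: PC=7 idx=1 pred=N actual=T -> ctr[1]=2
Ev 5: PC=3 idx=1 pred=T actual=T -> ctr[1]=3
Ev 6: PC=7 idx=1 pred=T actual=T -> ctr[1]=3
Ev 7: PC=3 idx=1 pred=T actual=T -> ctr[1]=3
Ev 8: PC=3 idx=1 pred=T actual=N -> ctr[1]=2

Answer: N N N N T T T T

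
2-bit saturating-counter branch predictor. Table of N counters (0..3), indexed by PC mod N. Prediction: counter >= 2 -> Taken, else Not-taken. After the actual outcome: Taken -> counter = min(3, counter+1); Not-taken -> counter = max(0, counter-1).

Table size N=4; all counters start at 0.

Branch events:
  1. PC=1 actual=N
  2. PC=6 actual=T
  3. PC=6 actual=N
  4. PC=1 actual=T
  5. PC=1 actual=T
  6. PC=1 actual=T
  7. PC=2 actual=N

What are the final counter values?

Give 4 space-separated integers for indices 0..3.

Answer: 0 3 0 0

Derivation:
Ev 1: PC=1 idx=1 pred=N actual=N -> ctr[1]=0
Ev 2: PC=6 idx=2 pred=N actual=T -> ctr[2]=1
Ev 3: PC=6 idx=2 pred=N actual=N -> ctr[2]=0
Ev 4: PC=1 idx=1 pred=N actual=T -> ctr[1]=1
Ev 5: PC=1 idx=1 pred=N actual=T -> ctr[1]=2
Ev 6: PC=1 idx=1 pred=T actual=T -> ctr[1]=3
Ev 7: PC=2 idx=2 pred=N actual=N -> ctr[2]=0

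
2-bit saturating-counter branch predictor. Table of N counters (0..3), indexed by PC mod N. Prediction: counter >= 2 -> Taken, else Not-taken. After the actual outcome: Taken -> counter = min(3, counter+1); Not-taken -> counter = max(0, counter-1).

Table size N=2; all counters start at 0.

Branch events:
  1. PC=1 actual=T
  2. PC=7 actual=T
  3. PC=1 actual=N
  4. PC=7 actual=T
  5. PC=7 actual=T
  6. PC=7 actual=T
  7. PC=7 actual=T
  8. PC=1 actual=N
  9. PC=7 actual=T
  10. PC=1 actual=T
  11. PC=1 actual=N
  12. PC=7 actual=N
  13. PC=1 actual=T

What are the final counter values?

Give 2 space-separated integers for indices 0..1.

Ev 1: PC=1 idx=1 pred=N actual=T -> ctr[1]=1
Ev 2: PC=7 idx=1 pred=N actual=T -> ctr[1]=2
Ev 3: PC=1 idx=1 pred=T actual=N -> ctr[1]=1
Ev 4: PC=7 idx=1 pred=N actual=T -> ctr[1]=2
Ev 5: PC=7 idx=1 pred=T actual=T -> ctr[1]=3
Ev 6: PC=7 idx=1 pred=T actual=T -> ctr[1]=3
Ev 7: PC=7 idx=1 pred=T actual=T -> ctr[1]=3
Ev 8: PC=1 idx=1 pred=T actual=N -> ctr[1]=2
Ev 9: PC=7 idx=1 pred=T actual=T -> ctr[1]=3
Ev 10: PC=1 idx=1 pred=T actual=T -> ctr[1]=3
Ev 11: PC=1 idx=1 pred=T actual=N -> ctr[1]=2
Ev 12: PC=7 idx=1 pred=T actual=N -> ctr[1]=1
Ev 13: PC=1 idx=1 pred=N actual=T -> ctr[1]=2

Answer: 0 2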